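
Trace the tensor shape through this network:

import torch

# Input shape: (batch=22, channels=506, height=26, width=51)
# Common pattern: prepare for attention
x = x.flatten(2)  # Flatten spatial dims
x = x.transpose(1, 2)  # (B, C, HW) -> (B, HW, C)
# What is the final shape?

Input shape: (22, 506, 26, 51)
  -> after flatten(2): (22, 506, 1326)
Output shape: (22, 1326, 506)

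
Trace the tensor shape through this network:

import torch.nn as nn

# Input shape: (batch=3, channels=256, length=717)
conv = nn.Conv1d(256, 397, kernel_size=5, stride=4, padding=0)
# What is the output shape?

Input shape: (3, 256, 717)
Output shape: (3, 397, 179)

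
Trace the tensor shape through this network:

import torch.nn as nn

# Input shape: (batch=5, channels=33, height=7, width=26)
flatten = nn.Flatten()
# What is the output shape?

Input shape: (5, 33, 7, 26)
Output shape: (5, 6006)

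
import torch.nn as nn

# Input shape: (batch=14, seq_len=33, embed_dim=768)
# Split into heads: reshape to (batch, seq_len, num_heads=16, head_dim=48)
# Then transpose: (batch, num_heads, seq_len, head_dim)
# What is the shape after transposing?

Input shape: (14, 33, 768)
  -> after reshape: (14, 33, 16, 48)
Output shape: (14, 16, 33, 48)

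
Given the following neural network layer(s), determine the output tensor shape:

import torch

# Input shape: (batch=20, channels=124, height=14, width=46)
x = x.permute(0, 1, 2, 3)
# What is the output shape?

Input shape: (20, 124, 14, 46)
Output shape: (20, 124, 14, 46)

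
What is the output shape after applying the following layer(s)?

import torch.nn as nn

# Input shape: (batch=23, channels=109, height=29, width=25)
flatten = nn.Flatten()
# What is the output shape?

Input shape: (23, 109, 29, 25)
Output shape: (23, 79025)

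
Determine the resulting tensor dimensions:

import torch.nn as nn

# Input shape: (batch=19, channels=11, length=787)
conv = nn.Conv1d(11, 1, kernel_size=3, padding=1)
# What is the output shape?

Input shape: (19, 11, 787)
Output shape: (19, 1, 787)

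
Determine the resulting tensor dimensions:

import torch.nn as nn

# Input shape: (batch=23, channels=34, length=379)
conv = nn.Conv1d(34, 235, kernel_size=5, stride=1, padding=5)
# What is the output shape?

Input shape: (23, 34, 379)
Output shape: (23, 235, 385)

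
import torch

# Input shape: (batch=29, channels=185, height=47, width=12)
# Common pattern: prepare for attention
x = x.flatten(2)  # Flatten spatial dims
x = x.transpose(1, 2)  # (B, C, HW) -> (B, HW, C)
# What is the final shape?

Input shape: (29, 185, 47, 12)
  -> after flatten(2): (29, 185, 564)
Output shape: (29, 564, 185)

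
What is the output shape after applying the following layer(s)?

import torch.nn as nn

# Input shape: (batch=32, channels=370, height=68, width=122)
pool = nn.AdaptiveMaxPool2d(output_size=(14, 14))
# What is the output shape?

Input shape: (32, 370, 68, 122)
Output shape: (32, 370, 14, 14)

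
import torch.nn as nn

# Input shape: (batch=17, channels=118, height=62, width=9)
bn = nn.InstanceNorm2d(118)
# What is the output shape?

Input shape: (17, 118, 62, 9)
Output shape: (17, 118, 62, 9)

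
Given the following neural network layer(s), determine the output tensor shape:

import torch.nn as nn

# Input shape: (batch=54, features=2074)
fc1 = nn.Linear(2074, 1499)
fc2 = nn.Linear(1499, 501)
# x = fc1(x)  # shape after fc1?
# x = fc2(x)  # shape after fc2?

Input shape: (54, 2074)
  -> after fc1: (54, 1499)
Output shape: (54, 501)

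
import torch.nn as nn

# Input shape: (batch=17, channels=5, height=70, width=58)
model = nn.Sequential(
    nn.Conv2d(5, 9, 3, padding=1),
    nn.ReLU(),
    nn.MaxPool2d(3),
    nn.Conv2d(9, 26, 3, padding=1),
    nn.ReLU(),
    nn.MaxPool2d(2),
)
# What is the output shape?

Input shape: (17, 5, 70, 58)
  -> after first Conv2d: (17, 9, 70, 58)
  -> after first MaxPool2d: (17, 9, 23, 19)
  -> after second Conv2d: (17, 26, 23, 19)
Output shape: (17, 26, 11, 9)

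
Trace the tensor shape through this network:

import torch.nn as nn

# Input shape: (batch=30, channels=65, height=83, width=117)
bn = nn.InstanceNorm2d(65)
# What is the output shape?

Input shape: (30, 65, 83, 117)
Output shape: (30, 65, 83, 117)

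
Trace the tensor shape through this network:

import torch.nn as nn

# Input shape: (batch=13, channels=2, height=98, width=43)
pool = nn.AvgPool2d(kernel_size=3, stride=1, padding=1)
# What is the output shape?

Input shape: (13, 2, 98, 43)
Output shape: (13, 2, 98, 43)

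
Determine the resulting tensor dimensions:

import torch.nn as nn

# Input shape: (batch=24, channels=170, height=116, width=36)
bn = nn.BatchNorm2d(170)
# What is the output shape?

Input shape: (24, 170, 116, 36)
Output shape: (24, 170, 116, 36)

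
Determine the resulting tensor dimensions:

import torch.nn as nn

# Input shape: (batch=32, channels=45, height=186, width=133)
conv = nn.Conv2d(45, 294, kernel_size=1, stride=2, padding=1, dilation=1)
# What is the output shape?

Input shape: (32, 45, 186, 133)
Output shape: (32, 294, 94, 68)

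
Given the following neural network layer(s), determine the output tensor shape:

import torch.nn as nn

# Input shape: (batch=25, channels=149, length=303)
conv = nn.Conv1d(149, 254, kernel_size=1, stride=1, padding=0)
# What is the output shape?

Input shape: (25, 149, 303)
Output shape: (25, 254, 303)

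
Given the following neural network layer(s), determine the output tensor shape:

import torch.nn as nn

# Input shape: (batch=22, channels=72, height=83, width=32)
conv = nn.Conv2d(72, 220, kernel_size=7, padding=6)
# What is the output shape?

Input shape: (22, 72, 83, 32)
Output shape: (22, 220, 89, 38)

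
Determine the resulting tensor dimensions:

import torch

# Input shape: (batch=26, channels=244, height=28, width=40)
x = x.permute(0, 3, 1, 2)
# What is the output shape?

Input shape: (26, 244, 28, 40)
Output shape: (26, 40, 244, 28)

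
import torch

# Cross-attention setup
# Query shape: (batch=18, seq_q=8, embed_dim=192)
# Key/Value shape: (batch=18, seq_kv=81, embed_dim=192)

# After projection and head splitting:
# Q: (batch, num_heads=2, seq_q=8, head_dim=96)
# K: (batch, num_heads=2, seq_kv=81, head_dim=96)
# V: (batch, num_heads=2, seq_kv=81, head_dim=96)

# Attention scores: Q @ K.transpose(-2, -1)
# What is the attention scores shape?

Input shape: (18, 8, 192)
Output shape: (18, 2, 8, 81)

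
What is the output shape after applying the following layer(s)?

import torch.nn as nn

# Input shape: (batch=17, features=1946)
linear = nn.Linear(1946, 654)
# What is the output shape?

Input shape: (17, 1946)
Output shape: (17, 654)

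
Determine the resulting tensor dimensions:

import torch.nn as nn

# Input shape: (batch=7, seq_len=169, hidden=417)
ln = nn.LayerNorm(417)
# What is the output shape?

Input shape: (7, 169, 417)
Output shape: (7, 169, 417)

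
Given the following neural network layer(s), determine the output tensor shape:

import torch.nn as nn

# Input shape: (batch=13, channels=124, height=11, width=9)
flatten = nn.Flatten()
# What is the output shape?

Input shape: (13, 124, 11, 9)
Output shape: (13, 12276)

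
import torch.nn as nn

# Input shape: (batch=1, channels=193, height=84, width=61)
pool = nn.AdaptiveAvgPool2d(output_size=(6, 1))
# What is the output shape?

Input shape: (1, 193, 84, 61)
Output shape: (1, 193, 6, 1)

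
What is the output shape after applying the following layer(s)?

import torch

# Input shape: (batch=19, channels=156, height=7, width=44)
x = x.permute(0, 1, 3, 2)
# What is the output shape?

Input shape: (19, 156, 7, 44)
Output shape: (19, 156, 44, 7)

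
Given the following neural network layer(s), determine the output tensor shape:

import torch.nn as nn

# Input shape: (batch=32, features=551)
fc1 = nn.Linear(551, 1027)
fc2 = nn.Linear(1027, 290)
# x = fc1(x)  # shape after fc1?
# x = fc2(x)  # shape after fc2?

Input shape: (32, 551)
  -> after fc1: (32, 1027)
Output shape: (32, 290)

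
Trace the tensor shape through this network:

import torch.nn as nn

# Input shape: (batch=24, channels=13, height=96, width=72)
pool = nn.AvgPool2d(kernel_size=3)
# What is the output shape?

Input shape: (24, 13, 96, 72)
Output shape: (24, 13, 32, 24)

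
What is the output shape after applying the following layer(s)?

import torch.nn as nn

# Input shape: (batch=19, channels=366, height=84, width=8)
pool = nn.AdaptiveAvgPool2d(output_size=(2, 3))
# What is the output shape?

Input shape: (19, 366, 84, 8)
Output shape: (19, 366, 2, 3)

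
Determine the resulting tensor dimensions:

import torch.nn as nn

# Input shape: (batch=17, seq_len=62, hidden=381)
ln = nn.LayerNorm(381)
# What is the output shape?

Input shape: (17, 62, 381)
Output shape: (17, 62, 381)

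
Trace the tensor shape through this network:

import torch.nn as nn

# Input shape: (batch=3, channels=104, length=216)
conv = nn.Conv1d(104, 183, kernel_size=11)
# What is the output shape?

Input shape: (3, 104, 216)
Output shape: (3, 183, 206)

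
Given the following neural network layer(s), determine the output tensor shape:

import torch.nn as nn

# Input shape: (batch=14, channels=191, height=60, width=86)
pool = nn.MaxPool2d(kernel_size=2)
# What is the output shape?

Input shape: (14, 191, 60, 86)
Output shape: (14, 191, 30, 43)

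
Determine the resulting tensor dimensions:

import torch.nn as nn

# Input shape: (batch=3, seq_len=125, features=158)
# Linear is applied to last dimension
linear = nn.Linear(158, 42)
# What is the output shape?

Input shape: (3, 125, 158)
Output shape: (3, 125, 42)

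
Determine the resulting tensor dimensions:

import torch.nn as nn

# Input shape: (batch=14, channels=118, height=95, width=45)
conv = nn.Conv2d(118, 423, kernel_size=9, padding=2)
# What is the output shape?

Input shape: (14, 118, 95, 45)
Output shape: (14, 423, 91, 41)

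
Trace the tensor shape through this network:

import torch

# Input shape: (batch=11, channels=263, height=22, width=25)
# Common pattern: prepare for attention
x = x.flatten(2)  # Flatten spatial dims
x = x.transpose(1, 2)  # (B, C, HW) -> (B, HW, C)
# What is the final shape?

Input shape: (11, 263, 22, 25)
  -> after flatten(2): (11, 263, 550)
Output shape: (11, 550, 263)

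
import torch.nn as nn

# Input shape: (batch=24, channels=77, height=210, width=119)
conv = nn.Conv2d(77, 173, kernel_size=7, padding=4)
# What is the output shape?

Input shape: (24, 77, 210, 119)
Output shape: (24, 173, 212, 121)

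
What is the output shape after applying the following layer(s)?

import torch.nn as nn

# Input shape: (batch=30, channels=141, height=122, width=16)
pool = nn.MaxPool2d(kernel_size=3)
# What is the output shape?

Input shape: (30, 141, 122, 16)
Output shape: (30, 141, 40, 5)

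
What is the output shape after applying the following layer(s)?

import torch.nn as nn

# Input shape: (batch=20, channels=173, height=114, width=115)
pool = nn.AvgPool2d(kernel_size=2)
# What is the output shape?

Input shape: (20, 173, 114, 115)
Output shape: (20, 173, 57, 57)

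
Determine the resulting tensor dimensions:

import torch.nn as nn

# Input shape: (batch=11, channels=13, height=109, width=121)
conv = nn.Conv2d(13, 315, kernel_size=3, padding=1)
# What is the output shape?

Input shape: (11, 13, 109, 121)
Output shape: (11, 315, 109, 121)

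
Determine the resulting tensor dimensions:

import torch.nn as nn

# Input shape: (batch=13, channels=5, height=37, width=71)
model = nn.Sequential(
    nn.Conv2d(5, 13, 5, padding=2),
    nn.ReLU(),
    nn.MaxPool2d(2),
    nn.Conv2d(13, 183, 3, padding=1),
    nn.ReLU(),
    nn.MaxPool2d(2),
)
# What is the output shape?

Input shape: (13, 5, 37, 71)
  -> after first Conv2d: (13, 13, 37, 71)
  -> after first MaxPool2d: (13, 13, 18, 35)
  -> after second Conv2d: (13, 183, 18, 35)
Output shape: (13, 183, 9, 17)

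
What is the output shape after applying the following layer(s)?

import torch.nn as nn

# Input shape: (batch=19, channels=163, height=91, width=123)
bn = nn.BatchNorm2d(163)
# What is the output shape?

Input shape: (19, 163, 91, 123)
Output shape: (19, 163, 91, 123)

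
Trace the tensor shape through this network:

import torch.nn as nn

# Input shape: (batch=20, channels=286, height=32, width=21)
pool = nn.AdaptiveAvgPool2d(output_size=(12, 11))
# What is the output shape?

Input shape: (20, 286, 32, 21)
Output shape: (20, 286, 12, 11)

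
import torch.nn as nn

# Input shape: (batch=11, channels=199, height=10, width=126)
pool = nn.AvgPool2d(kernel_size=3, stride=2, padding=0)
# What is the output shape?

Input shape: (11, 199, 10, 126)
Output shape: (11, 199, 4, 62)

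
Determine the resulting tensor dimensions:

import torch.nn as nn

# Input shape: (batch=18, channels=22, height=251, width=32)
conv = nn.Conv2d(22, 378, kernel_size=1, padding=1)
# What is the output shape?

Input shape: (18, 22, 251, 32)
Output shape: (18, 378, 253, 34)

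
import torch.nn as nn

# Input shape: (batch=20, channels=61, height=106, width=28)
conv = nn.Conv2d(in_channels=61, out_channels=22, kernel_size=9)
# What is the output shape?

Input shape: (20, 61, 106, 28)
Output shape: (20, 22, 98, 20)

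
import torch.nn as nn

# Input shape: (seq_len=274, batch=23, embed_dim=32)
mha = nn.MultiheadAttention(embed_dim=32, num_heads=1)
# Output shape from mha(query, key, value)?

Input shape: (274, 23, 32)
Output shape: (274, 23, 32)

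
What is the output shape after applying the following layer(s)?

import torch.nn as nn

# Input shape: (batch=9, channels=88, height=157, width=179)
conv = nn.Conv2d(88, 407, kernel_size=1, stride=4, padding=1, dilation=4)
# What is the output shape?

Input shape: (9, 88, 157, 179)
Output shape: (9, 407, 40, 46)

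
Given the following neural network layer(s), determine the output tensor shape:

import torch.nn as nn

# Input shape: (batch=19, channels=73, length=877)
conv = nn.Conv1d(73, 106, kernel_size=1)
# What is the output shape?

Input shape: (19, 73, 877)
Output shape: (19, 106, 877)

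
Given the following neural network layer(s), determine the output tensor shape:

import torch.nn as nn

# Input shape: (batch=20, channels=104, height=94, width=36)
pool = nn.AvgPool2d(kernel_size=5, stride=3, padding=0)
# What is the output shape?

Input shape: (20, 104, 94, 36)
Output shape: (20, 104, 30, 11)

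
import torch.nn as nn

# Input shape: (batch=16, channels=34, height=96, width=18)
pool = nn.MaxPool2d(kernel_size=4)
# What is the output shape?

Input shape: (16, 34, 96, 18)
Output shape: (16, 34, 24, 4)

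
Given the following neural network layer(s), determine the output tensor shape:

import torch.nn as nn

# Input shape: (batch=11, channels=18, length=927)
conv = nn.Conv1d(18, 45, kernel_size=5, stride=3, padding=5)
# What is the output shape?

Input shape: (11, 18, 927)
Output shape: (11, 45, 311)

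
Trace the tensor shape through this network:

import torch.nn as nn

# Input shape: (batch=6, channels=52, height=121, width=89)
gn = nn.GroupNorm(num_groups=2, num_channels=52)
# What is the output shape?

Input shape: (6, 52, 121, 89)
Output shape: (6, 52, 121, 89)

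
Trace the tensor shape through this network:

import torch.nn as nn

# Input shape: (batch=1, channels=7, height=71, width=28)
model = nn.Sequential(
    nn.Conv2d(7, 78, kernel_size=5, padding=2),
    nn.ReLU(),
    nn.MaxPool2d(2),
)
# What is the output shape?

Input shape: (1, 7, 71, 28)
  -> after Conv2d: (1, 78, 71, 28)
  -> after ReLU: (1, 78, 71, 28)
Output shape: (1, 78, 35, 14)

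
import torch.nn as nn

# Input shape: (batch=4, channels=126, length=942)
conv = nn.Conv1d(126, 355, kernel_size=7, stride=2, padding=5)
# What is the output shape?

Input shape: (4, 126, 942)
Output shape: (4, 355, 473)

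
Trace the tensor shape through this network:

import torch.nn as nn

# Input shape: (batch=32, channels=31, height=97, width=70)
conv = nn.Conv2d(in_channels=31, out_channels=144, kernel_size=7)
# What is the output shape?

Input shape: (32, 31, 97, 70)
Output shape: (32, 144, 91, 64)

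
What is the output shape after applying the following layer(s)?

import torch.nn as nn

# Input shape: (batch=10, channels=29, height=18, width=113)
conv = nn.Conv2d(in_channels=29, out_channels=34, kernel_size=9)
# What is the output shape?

Input shape: (10, 29, 18, 113)
Output shape: (10, 34, 10, 105)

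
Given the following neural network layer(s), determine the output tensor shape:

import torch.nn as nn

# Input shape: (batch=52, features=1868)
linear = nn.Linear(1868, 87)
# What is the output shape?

Input shape: (52, 1868)
Output shape: (52, 87)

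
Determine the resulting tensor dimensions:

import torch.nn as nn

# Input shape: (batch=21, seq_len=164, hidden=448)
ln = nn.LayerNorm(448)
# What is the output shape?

Input shape: (21, 164, 448)
Output shape: (21, 164, 448)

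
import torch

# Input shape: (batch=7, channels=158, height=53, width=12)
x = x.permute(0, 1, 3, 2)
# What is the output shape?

Input shape: (7, 158, 53, 12)
Output shape: (7, 158, 12, 53)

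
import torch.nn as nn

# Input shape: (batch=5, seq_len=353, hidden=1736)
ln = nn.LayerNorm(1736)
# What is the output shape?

Input shape: (5, 353, 1736)
Output shape: (5, 353, 1736)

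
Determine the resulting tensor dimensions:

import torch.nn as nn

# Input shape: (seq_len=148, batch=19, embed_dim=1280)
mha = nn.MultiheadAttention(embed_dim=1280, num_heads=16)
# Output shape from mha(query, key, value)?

Input shape: (148, 19, 1280)
Output shape: (148, 19, 1280)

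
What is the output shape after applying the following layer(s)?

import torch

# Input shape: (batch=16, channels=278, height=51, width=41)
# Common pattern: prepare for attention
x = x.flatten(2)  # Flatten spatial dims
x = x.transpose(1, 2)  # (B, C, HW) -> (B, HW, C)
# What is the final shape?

Input shape: (16, 278, 51, 41)
  -> after flatten(2): (16, 278, 2091)
Output shape: (16, 2091, 278)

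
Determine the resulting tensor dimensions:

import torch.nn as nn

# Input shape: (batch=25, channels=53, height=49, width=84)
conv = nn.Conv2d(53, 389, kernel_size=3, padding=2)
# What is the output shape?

Input shape: (25, 53, 49, 84)
Output shape: (25, 389, 51, 86)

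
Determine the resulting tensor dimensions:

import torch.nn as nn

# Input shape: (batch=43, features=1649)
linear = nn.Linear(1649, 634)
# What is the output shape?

Input shape: (43, 1649)
Output shape: (43, 634)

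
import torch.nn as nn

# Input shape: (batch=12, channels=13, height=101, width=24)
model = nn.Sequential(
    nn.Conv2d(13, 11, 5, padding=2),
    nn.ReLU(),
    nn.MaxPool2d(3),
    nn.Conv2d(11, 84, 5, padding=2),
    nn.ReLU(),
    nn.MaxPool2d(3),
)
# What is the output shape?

Input shape: (12, 13, 101, 24)
  -> after first Conv2d: (12, 11, 101, 24)
  -> after first MaxPool2d: (12, 11, 33, 8)
  -> after second Conv2d: (12, 84, 33, 8)
Output shape: (12, 84, 11, 2)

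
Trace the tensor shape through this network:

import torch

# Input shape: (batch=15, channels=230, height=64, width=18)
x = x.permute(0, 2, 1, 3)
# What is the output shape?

Input shape: (15, 230, 64, 18)
Output shape: (15, 64, 230, 18)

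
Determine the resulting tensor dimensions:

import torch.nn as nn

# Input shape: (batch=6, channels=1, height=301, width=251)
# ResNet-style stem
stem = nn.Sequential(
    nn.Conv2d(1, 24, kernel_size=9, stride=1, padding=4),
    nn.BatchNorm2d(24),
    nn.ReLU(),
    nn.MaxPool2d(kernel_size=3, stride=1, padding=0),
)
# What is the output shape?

Input shape: (6, 1, 301, 251)
  -> after Conv2d 9x9 stride=1: (6, 24, 301, 251)
Output shape: (6, 24, 299, 249)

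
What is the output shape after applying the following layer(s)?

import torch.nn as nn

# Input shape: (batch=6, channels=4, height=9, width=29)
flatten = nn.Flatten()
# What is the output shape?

Input shape: (6, 4, 9, 29)
Output shape: (6, 1044)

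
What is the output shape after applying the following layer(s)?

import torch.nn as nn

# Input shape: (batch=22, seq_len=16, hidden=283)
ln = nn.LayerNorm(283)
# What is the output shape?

Input shape: (22, 16, 283)
Output shape: (22, 16, 283)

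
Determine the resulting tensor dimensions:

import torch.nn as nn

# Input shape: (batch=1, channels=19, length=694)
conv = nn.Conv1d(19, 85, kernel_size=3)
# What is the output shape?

Input shape: (1, 19, 694)
Output shape: (1, 85, 692)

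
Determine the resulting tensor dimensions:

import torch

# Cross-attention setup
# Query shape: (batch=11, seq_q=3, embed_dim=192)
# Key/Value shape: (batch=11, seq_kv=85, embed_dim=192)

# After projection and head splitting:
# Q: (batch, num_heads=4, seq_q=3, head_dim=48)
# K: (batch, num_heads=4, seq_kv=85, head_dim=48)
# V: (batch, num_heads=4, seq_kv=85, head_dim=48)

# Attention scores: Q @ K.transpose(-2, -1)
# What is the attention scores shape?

Input shape: (11, 3, 192)
Output shape: (11, 4, 3, 85)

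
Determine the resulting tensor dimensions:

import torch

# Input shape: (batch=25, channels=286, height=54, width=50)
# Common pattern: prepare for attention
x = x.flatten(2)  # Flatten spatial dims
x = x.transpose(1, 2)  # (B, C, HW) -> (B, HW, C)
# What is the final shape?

Input shape: (25, 286, 54, 50)
  -> after flatten(2): (25, 286, 2700)
Output shape: (25, 2700, 286)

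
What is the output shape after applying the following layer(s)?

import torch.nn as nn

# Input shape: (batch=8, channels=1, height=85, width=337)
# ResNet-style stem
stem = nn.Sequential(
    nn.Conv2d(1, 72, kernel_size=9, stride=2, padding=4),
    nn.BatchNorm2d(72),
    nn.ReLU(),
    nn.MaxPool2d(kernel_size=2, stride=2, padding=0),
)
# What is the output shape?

Input shape: (8, 1, 85, 337)
  -> after Conv2d 9x9 stride=2: (8, 72, 43, 169)
Output shape: (8, 72, 21, 84)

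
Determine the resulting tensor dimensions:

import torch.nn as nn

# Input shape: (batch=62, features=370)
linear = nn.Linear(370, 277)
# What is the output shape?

Input shape: (62, 370)
Output shape: (62, 277)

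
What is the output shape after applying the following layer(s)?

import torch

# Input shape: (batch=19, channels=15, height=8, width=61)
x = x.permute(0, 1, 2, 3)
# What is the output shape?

Input shape: (19, 15, 8, 61)
Output shape: (19, 15, 8, 61)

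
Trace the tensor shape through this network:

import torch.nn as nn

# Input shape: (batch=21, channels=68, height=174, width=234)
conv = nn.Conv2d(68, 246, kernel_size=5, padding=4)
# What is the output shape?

Input shape: (21, 68, 174, 234)
Output shape: (21, 246, 178, 238)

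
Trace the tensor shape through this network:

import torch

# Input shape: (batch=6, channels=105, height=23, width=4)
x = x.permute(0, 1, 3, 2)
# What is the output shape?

Input shape: (6, 105, 23, 4)
Output shape: (6, 105, 4, 23)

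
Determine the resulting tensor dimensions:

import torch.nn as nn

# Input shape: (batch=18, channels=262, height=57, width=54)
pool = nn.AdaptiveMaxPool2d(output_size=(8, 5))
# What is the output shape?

Input shape: (18, 262, 57, 54)
Output shape: (18, 262, 8, 5)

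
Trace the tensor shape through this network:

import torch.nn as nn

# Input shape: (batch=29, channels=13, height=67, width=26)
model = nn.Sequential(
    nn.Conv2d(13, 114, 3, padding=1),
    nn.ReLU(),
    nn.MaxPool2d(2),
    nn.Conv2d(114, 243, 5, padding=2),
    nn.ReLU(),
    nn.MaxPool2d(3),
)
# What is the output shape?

Input shape: (29, 13, 67, 26)
  -> after first Conv2d: (29, 114, 67, 26)
  -> after first MaxPool2d: (29, 114, 33, 13)
  -> after second Conv2d: (29, 243, 33, 13)
Output shape: (29, 243, 11, 4)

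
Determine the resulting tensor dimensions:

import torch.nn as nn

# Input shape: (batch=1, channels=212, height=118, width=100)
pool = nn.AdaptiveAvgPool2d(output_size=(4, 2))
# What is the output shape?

Input shape: (1, 212, 118, 100)
Output shape: (1, 212, 4, 2)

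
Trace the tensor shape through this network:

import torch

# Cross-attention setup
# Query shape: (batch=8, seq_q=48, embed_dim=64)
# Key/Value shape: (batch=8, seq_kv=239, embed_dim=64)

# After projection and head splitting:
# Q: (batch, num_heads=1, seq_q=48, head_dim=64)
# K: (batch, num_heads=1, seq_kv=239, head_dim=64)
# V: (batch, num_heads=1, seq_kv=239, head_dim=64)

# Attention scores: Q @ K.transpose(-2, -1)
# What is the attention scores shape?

Input shape: (8, 48, 64)
Output shape: (8, 1, 48, 239)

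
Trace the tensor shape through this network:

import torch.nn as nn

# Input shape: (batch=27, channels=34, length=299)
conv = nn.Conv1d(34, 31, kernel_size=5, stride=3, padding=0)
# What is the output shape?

Input shape: (27, 34, 299)
Output shape: (27, 31, 99)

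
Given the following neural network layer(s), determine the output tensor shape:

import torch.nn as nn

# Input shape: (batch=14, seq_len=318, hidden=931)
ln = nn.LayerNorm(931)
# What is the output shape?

Input shape: (14, 318, 931)
Output shape: (14, 318, 931)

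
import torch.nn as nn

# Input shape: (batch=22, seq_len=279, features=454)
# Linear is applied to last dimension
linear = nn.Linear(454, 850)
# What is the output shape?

Input shape: (22, 279, 454)
Output shape: (22, 279, 850)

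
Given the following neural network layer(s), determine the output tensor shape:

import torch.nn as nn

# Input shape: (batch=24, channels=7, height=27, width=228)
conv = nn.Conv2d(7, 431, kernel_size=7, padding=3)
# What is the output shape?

Input shape: (24, 7, 27, 228)
Output shape: (24, 431, 27, 228)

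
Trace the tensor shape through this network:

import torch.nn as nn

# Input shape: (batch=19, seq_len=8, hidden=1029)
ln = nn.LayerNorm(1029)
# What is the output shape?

Input shape: (19, 8, 1029)
Output shape: (19, 8, 1029)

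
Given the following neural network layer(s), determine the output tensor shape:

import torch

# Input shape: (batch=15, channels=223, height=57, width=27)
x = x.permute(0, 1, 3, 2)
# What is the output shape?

Input shape: (15, 223, 57, 27)
Output shape: (15, 223, 27, 57)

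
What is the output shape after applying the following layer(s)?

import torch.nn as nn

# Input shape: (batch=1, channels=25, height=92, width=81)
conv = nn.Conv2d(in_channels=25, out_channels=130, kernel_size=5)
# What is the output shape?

Input shape: (1, 25, 92, 81)
Output shape: (1, 130, 88, 77)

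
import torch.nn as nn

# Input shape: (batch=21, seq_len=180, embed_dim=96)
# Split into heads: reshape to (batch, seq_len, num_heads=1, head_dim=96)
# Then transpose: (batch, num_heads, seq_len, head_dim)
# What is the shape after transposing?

Input shape: (21, 180, 96)
  -> after reshape: (21, 180, 1, 96)
Output shape: (21, 1, 180, 96)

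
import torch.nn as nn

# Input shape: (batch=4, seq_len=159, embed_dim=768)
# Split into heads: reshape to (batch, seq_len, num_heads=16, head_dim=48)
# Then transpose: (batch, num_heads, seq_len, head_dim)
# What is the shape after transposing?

Input shape: (4, 159, 768)
  -> after reshape: (4, 159, 16, 48)
Output shape: (4, 16, 159, 48)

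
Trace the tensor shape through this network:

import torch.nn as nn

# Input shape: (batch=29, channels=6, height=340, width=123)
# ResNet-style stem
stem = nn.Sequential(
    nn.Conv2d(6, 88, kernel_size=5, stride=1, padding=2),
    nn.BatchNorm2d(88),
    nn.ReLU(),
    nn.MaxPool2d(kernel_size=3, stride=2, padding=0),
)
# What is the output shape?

Input shape: (29, 6, 340, 123)
  -> after Conv2d 5x5 stride=1: (29, 88, 340, 123)
Output shape: (29, 88, 169, 61)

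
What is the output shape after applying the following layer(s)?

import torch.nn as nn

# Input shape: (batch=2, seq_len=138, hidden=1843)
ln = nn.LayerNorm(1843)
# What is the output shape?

Input shape: (2, 138, 1843)
Output shape: (2, 138, 1843)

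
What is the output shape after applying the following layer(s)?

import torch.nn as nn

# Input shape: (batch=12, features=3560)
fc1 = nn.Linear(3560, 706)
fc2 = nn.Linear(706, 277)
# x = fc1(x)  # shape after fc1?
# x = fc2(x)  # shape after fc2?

Input shape: (12, 3560)
  -> after fc1: (12, 706)
Output shape: (12, 277)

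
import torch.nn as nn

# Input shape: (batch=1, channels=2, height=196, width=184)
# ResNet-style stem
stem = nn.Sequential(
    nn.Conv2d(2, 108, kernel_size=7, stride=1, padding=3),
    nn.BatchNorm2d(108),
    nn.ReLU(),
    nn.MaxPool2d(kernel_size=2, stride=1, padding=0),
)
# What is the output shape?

Input shape: (1, 2, 196, 184)
  -> after Conv2d 7x7 stride=1: (1, 108, 196, 184)
Output shape: (1, 108, 195, 183)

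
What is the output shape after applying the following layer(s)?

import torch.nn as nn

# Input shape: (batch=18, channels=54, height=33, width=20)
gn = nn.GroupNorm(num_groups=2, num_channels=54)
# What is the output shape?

Input shape: (18, 54, 33, 20)
Output shape: (18, 54, 33, 20)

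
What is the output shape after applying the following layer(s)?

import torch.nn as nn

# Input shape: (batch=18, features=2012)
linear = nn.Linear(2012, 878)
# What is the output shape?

Input shape: (18, 2012)
Output shape: (18, 878)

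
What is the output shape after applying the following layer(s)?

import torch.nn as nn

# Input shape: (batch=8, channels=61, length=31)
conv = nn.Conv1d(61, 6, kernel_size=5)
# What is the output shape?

Input shape: (8, 61, 31)
Output shape: (8, 6, 27)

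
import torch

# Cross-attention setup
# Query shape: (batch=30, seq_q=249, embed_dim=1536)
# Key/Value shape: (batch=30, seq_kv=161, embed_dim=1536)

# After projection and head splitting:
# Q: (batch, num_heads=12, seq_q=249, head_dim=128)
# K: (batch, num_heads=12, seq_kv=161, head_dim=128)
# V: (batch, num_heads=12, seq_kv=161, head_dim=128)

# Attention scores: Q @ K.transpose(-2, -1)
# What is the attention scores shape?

Input shape: (30, 249, 1536)
Output shape: (30, 12, 249, 161)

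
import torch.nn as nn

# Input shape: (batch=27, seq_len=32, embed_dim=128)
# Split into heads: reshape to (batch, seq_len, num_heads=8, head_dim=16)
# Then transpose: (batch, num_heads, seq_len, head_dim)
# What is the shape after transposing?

Input shape: (27, 32, 128)
  -> after reshape: (27, 32, 8, 16)
Output shape: (27, 8, 32, 16)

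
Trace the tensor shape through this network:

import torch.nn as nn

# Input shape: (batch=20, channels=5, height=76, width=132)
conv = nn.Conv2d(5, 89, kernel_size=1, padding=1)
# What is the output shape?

Input shape: (20, 5, 76, 132)
Output shape: (20, 89, 78, 134)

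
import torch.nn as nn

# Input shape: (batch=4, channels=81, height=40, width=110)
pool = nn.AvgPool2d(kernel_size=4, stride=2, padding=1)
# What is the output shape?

Input shape: (4, 81, 40, 110)
Output shape: (4, 81, 20, 55)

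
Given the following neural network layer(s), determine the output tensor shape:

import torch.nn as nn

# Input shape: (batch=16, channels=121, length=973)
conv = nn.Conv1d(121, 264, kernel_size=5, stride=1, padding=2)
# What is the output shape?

Input shape: (16, 121, 973)
Output shape: (16, 264, 973)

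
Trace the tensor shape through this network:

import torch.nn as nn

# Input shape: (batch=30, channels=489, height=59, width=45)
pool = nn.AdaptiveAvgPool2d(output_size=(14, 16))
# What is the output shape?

Input shape: (30, 489, 59, 45)
Output shape: (30, 489, 14, 16)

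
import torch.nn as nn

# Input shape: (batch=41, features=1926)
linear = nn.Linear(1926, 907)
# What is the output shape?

Input shape: (41, 1926)
Output shape: (41, 907)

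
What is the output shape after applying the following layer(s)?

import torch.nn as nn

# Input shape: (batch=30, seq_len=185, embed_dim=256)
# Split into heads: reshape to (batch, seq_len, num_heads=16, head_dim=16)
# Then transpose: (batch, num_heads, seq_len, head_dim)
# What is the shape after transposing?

Input shape: (30, 185, 256)
  -> after reshape: (30, 185, 16, 16)
Output shape: (30, 16, 185, 16)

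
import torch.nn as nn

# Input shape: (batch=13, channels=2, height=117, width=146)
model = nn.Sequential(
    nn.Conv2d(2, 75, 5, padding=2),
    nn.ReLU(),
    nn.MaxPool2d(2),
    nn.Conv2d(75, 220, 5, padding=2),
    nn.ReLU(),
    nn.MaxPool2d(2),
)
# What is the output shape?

Input shape: (13, 2, 117, 146)
  -> after first Conv2d: (13, 75, 117, 146)
  -> after first MaxPool2d: (13, 75, 58, 73)
  -> after second Conv2d: (13, 220, 58, 73)
Output shape: (13, 220, 29, 36)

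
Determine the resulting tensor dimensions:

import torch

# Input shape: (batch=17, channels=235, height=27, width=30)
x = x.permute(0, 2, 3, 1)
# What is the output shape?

Input shape: (17, 235, 27, 30)
Output shape: (17, 27, 30, 235)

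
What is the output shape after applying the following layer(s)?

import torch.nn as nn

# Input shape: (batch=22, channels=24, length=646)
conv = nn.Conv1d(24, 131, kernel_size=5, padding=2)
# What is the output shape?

Input shape: (22, 24, 646)
Output shape: (22, 131, 646)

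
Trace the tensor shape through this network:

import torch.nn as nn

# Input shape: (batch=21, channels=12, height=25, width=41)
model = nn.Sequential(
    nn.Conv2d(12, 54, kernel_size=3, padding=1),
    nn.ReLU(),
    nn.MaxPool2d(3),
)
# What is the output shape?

Input shape: (21, 12, 25, 41)
  -> after Conv2d: (21, 54, 25, 41)
  -> after ReLU: (21, 54, 25, 41)
Output shape: (21, 54, 8, 13)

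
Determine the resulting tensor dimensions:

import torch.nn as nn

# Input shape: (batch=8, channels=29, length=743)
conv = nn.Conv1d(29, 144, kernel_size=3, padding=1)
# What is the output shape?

Input shape: (8, 29, 743)
Output shape: (8, 144, 743)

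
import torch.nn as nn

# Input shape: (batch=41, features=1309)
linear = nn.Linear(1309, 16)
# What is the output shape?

Input shape: (41, 1309)
Output shape: (41, 16)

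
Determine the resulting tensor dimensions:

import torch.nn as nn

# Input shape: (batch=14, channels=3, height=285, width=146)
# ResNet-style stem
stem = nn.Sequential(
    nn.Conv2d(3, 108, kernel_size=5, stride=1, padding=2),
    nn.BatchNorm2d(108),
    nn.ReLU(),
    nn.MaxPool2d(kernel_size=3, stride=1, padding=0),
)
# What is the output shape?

Input shape: (14, 3, 285, 146)
  -> after Conv2d 5x5 stride=1: (14, 108, 285, 146)
Output shape: (14, 108, 283, 144)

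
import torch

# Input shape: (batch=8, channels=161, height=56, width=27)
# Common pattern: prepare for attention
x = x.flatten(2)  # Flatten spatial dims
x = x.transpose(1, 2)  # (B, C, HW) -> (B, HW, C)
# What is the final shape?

Input shape: (8, 161, 56, 27)
  -> after flatten(2): (8, 161, 1512)
Output shape: (8, 1512, 161)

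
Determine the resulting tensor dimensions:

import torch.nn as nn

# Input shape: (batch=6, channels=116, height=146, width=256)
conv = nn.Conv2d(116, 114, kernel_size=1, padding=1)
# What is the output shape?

Input shape: (6, 116, 146, 256)
Output shape: (6, 114, 148, 258)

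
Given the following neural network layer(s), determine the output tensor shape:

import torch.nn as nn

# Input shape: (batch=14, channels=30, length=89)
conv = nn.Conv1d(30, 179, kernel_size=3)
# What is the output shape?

Input shape: (14, 30, 89)
Output shape: (14, 179, 87)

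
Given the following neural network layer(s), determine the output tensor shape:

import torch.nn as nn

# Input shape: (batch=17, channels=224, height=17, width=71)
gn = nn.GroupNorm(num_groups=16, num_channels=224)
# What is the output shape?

Input shape: (17, 224, 17, 71)
Output shape: (17, 224, 17, 71)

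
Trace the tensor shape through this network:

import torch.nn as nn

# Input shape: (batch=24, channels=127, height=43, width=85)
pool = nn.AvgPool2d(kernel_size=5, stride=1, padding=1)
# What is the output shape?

Input shape: (24, 127, 43, 85)
Output shape: (24, 127, 41, 83)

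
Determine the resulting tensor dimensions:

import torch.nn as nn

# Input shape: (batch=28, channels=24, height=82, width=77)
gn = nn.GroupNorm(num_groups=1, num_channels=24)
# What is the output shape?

Input shape: (28, 24, 82, 77)
Output shape: (28, 24, 82, 77)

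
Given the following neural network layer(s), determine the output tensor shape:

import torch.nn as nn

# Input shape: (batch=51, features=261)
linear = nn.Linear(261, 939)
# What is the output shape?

Input shape: (51, 261)
Output shape: (51, 939)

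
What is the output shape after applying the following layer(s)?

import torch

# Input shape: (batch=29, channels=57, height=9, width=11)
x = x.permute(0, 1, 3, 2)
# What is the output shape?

Input shape: (29, 57, 9, 11)
Output shape: (29, 57, 11, 9)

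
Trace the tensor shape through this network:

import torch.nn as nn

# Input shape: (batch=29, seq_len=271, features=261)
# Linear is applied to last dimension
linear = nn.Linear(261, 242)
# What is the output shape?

Input shape: (29, 271, 261)
Output shape: (29, 271, 242)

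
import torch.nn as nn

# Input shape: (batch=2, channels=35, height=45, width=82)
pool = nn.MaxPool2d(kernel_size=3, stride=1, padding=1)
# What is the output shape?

Input shape: (2, 35, 45, 82)
Output shape: (2, 35, 45, 82)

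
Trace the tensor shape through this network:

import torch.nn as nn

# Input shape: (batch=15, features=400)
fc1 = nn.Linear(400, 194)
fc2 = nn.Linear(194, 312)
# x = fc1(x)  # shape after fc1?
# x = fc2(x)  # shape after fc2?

Input shape: (15, 400)
  -> after fc1: (15, 194)
Output shape: (15, 312)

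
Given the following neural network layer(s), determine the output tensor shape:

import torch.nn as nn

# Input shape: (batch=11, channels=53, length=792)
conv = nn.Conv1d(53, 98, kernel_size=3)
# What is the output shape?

Input shape: (11, 53, 792)
Output shape: (11, 98, 790)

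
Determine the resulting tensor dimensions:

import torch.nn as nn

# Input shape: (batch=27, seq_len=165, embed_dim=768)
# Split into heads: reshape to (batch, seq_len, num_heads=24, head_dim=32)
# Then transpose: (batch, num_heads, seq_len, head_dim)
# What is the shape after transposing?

Input shape: (27, 165, 768)
  -> after reshape: (27, 165, 24, 32)
Output shape: (27, 24, 165, 32)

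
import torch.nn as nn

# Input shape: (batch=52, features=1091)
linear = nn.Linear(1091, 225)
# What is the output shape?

Input shape: (52, 1091)
Output shape: (52, 225)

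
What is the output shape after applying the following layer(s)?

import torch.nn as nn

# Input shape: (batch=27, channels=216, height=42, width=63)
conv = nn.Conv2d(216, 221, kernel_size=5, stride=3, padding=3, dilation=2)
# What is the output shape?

Input shape: (27, 216, 42, 63)
Output shape: (27, 221, 14, 21)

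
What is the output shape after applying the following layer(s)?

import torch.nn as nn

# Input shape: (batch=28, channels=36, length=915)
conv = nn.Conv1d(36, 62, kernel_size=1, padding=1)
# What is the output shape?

Input shape: (28, 36, 915)
Output shape: (28, 62, 917)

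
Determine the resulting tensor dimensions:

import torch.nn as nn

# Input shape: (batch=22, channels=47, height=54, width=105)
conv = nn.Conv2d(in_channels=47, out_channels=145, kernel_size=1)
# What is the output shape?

Input shape: (22, 47, 54, 105)
Output shape: (22, 145, 54, 105)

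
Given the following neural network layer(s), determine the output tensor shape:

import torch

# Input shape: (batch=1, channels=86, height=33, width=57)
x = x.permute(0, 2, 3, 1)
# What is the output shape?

Input shape: (1, 86, 33, 57)
Output shape: (1, 33, 57, 86)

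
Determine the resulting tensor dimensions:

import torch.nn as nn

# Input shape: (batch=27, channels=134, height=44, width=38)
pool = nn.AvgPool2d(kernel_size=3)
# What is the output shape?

Input shape: (27, 134, 44, 38)
Output shape: (27, 134, 14, 12)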